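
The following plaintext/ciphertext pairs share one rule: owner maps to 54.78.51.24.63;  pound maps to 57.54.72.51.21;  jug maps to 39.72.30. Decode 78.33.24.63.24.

where

o(#15)→54 and w(#23)→78: differences scale by 3, so n = 3·pos + 9. The formula is n = 3×(alphabet index, a=1) + 9.
Reversing it on 78.33.24.63.24: 78→(78−9)÷3=23=w, 33→(33−9)÷3=8=h, 24→(24−9)÷3=5=e, 63→(63−9)÷3=18=r, 24→(24−9)÷3=5=e.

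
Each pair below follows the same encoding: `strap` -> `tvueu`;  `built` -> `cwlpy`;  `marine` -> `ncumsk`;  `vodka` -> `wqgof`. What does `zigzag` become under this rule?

Each letter shifts forward by (position + 1), i.e. 1, 2, 3, … — the shift grows by one for each successive letter.
For zigzag: z+1=a, i+2=k, g+3=j, z+4=d, a+5=f, g+6=m.

akjdfm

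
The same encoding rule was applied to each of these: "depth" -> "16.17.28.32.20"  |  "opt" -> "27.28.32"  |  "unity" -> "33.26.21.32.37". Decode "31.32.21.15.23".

stick

Each letter is replaced by its alphabet position (a=1..z=26) + 12.
Undoing it on 31.32.21.15.23: 31→(31−12)÷1=19=s, 32→(32−12)÷1=20=t, 21→(21−12)÷1=9=i, 15→(15−12)÷1=3=c, 23→(23−12)÷1=11=k.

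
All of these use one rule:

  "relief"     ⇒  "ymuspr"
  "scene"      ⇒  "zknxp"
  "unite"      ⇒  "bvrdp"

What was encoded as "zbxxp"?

stone

The shift increases by 1 at each position, starting from +7: 7, 8, 9, ….
Decoding zbxxp: z−7=s, b−8=t, x−9=o, x−10=n, p−11=e.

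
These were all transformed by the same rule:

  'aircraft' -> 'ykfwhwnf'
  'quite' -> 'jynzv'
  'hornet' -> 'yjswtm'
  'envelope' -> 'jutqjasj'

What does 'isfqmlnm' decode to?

The output letters match the input read backwards, each shifted +5: aircraft reversed is tfarcria. The word is reversed, then every letter is shifted forward by 5.
Reversing it on isfqmlnm: shift back: i−5=d, s−5=n, f−5=a, q−5=l, m−5=h, l−5=g, n−5=i, m−5=h → dnalhgih; then reverse → highland.

highland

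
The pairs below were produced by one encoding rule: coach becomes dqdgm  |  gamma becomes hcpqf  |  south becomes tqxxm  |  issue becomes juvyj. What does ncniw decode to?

In coach: c→d is +1, o→q is +2, a→d is +3, c→g is +4 — the shift increases by 1 each position. Each letter shifts forward by (position + 1), i.e. 1, 2, 3, … — the shift grows by one for each successive letter.
Undoing it on ncniw: n−1=m, c−2=a, n−3=k, i−4=e, w−5=r.

maker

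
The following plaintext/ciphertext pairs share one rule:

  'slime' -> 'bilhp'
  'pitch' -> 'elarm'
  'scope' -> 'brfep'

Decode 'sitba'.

s(18)→b(1) and l(11)→i(8) fit y≡25x+19 (mod 26); the inverse of 25 mod 26 is 25. Each letter's alphabet position (a=0..z=25) is mapped through 25·x+19 mod 26 — an affine cipher.
Decoding sitba: s(18)→25·(18−19)≡1=b; i(8)→25·(8−19)≡11=l; t(19)→25·(19−19)≡0=a; b(1)→25·(1−19)≡18=s; a(0)→25·(0−19)≡19=t (all mod 26).

blast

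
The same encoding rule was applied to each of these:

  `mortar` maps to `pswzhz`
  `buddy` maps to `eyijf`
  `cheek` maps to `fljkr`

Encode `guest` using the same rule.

In mortar: m→p is +3, o→s is +4, r→w is +5, t→z is +6 — the shift increases by 1 each position. The shift increases by 1 at each position, starting from +3: 3, 4, 5, ….
Applying it to guest: g+3=j, u+4=y, e+5=j, s+6=y, t+7=a.

jyjya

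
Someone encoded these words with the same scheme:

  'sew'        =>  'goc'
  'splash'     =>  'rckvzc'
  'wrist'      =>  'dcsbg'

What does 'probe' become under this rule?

The output letters match the input read backwards, each shifted +10: sew reversed is wes. Read the word backwards and shift each letter +10.
For probe: reverse → eborp; then shift: e+10=o, b+10=l, o+10=y, r+10=b, p+10=z.

olybz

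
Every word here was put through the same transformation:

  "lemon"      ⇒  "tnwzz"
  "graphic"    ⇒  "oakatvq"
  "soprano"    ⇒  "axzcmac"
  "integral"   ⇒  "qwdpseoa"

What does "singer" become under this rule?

arxrqe

In lemon: l→t is +8, e→n is +9, m→w is +10, o→z is +11 — the shift increases by 1 each position. The shift increases by 1 at each position, starting from +8: 8, 9, 10, ….
Applying it to singer: s+8=a, i+9=r, n+10=x, g+11=r, e+12=q, r+13=e.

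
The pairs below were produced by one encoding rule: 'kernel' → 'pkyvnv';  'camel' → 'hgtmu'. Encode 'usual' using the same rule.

Each letter shifts forward by (position + 5), i.e. 5, 6, 7, … — the shift grows by one for each successive letter.
For usual: u+5=z, s+6=y, u+7=b, a+8=i, l+9=u.

zybiu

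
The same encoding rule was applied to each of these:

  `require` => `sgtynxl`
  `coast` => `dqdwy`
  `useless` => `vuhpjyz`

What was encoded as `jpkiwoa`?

Each letter shifts forward by (position + 1), i.e. 1, 2, 3, … — the shift grows by one for each successive letter.
Undoing it on jpkiwoa: j−1=i, p−2=n, k−3=h, i−4=e, w−5=r, o−6=i, a−7=t.

inherit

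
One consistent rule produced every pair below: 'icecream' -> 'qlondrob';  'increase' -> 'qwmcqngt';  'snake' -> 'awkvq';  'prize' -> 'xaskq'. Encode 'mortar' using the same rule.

In icecream: i→q is +8, c→l is +9, e→o is +10, c→n is +11 — the shift increases by 1 each position. Each letter shifts forward by (position + 8), i.e. 8, 9, 10, … — the shift grows by one for each successive letter.
For mortar: m+8=u, o+9=x, r+10=b, t+11=e, a+12=m, r+13=e.

uxbeme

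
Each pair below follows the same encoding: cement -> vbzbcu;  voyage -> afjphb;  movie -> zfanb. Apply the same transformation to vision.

anrnfc

c(2)→v(21) and e(4)→b(1) fit y≡3x+15 (mod 26); the inverse of 3 mod 26 is 9. This is an affine cipher: with a=0,…,z=25, each position x becomes (3x+15) mod 26.
Applying it to vision: v(21)→3·21+15≡0=a; i(8)→3·8+15≡13=n; s(18)→3·18+15≡17=r; i(8)→3·8+15≡13=n; o(14)→3·14+15≡5=f; n(13)→3·13+15≡2=c (all mod 26).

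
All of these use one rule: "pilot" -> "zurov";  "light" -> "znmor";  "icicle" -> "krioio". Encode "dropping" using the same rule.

mtovvuxj

Two steps: reverse the string, then apply a Caesar shift of +6.
On dropping: reverse → gnippord; then shift: g+6=m, n+6=t, i+6=o, p+6=v, p+6=v, o+6=u, r+6=x, d+6=j.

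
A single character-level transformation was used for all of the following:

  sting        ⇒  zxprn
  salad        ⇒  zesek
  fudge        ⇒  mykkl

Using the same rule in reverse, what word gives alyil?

three

Shifts by position in sting: pos 0: s→z (+7), pos 1: t→x (+4), pos 2: i→p (+7), pos 3: n→r (+4) — repeating every 2. The shifts repeat in a cycle of length 2: positions 0,1,… shift by +7, +4, then the pattern repeats.
Decoding alyil: a−7=t, l−4=h, y−7=r, i−4=e, l−7=e.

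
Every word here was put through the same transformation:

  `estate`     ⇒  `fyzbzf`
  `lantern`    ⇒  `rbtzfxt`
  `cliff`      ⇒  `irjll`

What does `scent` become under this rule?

Two shifts are in play — +1 for a/e/i/o/u, +6 for every other letter.
On scent: s(cons)+6=y, c(cons)+6=i, e(vowel)+1=f, n(cons)+6=t, t(cons)+6=z.

yiftz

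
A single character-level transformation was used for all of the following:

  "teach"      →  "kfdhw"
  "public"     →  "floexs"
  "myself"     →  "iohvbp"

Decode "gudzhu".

reward

The word is reversed, then every letter is shifted forward by 3.
Undoing it on gudzhu: shift back: g−3=d, u−3=r, d−3=a, z−3=w, h−3=e, u−3=r → drawer; then reverse → reward.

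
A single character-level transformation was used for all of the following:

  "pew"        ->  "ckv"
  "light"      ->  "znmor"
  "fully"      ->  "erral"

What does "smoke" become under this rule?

kqusy

The output letters match the input read backwards, each shifted +6: pew reversed is wep. Read the word backwards and shift each letter +6.
For smoke: reverse → ekoms; then shift: e+6=k, k+6=q, o+6=u, m+6=s, s+6=y.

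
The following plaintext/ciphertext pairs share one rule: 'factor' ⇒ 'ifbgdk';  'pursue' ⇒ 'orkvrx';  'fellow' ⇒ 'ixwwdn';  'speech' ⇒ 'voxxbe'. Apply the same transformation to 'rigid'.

This is an affine cipher: with a=0,…,z=25, each position x becomes (11x+5) mod 26.
For rigid: r(17)→11·17+5≡10=k; i(8)→11·8+5≡15=p; g(6)→11·6+5≡19=t; i(8)→11·8+5≡15=p; d(3)→11·3+5≡12=m (all mod 26).

kptpm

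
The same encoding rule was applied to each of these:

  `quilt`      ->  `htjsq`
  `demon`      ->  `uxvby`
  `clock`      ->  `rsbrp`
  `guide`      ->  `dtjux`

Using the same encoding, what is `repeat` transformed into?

kxexlq

q(16)→h(7) and u(20)→t(19) fit y≡3x+11 (mod 26); the inverse of 3 mod 26 is 9. Each letter's alphabet position (a=0..z=25) is mapped through 3·x+11 mod 26 — an affine cipher.
On repeat: r(17)→3·17+11≡10=k; e(4)→3·4+11≡23=x; p(15)→3·15+11≡4=e; e(4)→3·4+11≡23=x; a(0)→3·0+11≡11=l; t(19)→3·19+11≡16=q (all mod 26).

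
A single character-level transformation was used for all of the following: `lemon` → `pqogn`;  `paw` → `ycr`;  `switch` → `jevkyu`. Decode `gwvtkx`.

The output letters match the input read backwards, each shifted +2: lemon reversed is nomel. Read the word backwards and shift each letter +2.
Undoing it on gwvtkx: shift back: g−2=e, w−2=u, v−2=t, t−2=r, k−2=i, x−2=v → eutriv; then reverse → virtue.

virtue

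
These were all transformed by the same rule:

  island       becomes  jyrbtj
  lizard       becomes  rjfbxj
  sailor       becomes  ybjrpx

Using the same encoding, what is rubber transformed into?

The shift depends on letter class: consonant s→y is +6, but vowel i→j is +1. Two shifts are in play — +1 for a/e/i/o/u, +6 for every other letter.
Applying it to rubber: r(cons)+6=x, u(vowel)+1=v, b(cons)+6=h, b(cons)+6=h, e(vowel)+1=f, r(cons)+6=x.

xvhhfx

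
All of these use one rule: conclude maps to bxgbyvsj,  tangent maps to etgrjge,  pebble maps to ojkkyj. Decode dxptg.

c(2)→b(1) and o(14)→x(23) fit y≡17x+19 (mod 26); the inverse of 17 mod 26 is 23. Each letter's alphabet position (a=0..z=25) is mapped through 17·x+19 mod 26 — an affine cipher.
Undoing it on dxptg: d(3)→23·(3−19)≡22=w; x(23)→23·(23−19)≡14=o; p(15)→23·(15−19)≡12=m; t(19)→23·(19−19)≡0=a; g(6)→23·(6−19)≡13=n (all mod 26).

woman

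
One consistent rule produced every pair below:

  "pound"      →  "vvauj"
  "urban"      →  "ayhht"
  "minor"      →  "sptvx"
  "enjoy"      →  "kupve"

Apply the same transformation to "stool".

Shifts by position in pound: pos 0: p→v (+6), pos 1: o→v (+7), pos 2: u→a (+6), pos 3: n→u (+7) — repeating every 2. A repeating key of period 2 is used — shifts +6, +7 over and over.
For stool: s+6=y, t+7=a, o+6=u, o+7=v, l+6=r.

yauvr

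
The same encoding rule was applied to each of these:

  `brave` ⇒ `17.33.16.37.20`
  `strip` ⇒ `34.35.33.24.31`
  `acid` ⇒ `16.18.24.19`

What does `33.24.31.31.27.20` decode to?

Each letter is replaced by its alphabet position (a=1..z=26) + 15.
Undoing it on 33.24.31.31.27.20: 33→(33−15)÷1=18=r, 24→(24−15)÷1=9=i, 31→(31−15)÷1=16=p, 31→(31−15)÷1=16=p, 27→(27−15)÷1=12=l, 20→(20−15)÷1=5=e.

ripple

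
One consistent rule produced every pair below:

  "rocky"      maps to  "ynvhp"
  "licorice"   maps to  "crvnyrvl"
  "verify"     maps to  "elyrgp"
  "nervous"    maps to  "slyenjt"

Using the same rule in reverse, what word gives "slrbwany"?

r(17)→y(24) and o(14)→n(13) fit y≡21x+5 (mod 26); the inverse of 21 mod 26 is 5. Each letter's alphabet position (a=0..z=25) is mapped through 21·x+5 mod 26 — an affine cipher.
Reversing it on slrbwany: s(18)→5·(18−5)≡13=n; l(11)→5·(11−5)≡4=e; r(17)→5·(17−5)≡8=i; b(1)→5·(1−5)≡6=g; w(22)→5·(22−5)≡7=h; a(0)→5·(0−5)≡1=b; n(13)→5·(13−5)≡14=o; y(24)→5·(24−5)≡17=r (all mod 26).

neighbor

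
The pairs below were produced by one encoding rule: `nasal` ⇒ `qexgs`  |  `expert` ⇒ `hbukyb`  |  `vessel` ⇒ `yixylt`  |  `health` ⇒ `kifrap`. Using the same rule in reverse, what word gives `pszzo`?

In nasal: n→q is +3, a→e is +4, s→x is +5, a→g is +6 — the shift increases by 1 each position. The shift increases by 1 at each position, starting from +3: 3, 4, 5, ….
Undoing it on pszzo: p−3=m, s−4=o, z−5=u, z−6=t, o−7=h.

mouth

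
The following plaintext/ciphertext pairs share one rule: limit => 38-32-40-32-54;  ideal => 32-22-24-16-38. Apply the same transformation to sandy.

l(#12)→38 and i(#9)→32: differences scale by 2, so n = 2·pos + 14. Each letter becomes 2×(its alphabet position, a=1..z=26) + 14.
Applying it to sandy: s=19→52, a=1→16, n=14→42, d=4→22, y=25→64.

52-16-42-22-64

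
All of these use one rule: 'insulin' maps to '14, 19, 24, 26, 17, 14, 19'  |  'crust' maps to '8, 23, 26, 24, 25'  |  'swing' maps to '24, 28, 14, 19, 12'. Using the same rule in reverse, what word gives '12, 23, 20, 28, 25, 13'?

growth

i is letter #9 and maps to 14: an offset of 5. The number is (letter's place in the alphabet, a=1) + 5.
Reversing it on 12, 23, 20, 28, 25, 13: 12→(12−5)÷1=7=g, 23→(23−5)÷1=18=r, 20→(20−5)÷1=15=o, 28→(28−5)÷1=23=w, 25→(25−5)÷1=20=t, 13→(13−5)÷1=8=h.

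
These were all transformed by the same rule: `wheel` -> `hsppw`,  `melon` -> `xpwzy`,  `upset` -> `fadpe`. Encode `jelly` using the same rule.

Compare letters: w→h is +11, h→s is +11, e→p is +11 — a constant shift. Every letter moves 11 places later in the alphabet, wrapping around z→a.
For jelly: j+11=u, e+11=p, l+11=w, l+11=w, y+11=j.

upwwj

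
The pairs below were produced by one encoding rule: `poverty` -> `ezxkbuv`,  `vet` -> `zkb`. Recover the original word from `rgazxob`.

The output letters match the input read backwards, each shifted +6: poverty reversed is ytrevop. The word is reversed, then every letter is shifted forward by 6.
Reversing it on rgazxob: shift back: r−6=l, g−6=a, a−6=u, z−6=t, x−6=r, o−6=i, b−6=v → lautriv; then reverse → virtual.

virtual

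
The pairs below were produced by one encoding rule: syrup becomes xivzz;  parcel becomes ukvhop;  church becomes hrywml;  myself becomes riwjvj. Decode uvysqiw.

plunger

Shifts by position in syrup: pos 0: s→x (+5), pos 1: y→i (+10), pos 2: r→v (+4), pos 3: u→z (+5), pos 4: p→z (+10) — repeating every 3. A repeating key of period 3 is used — shifts +5, +10, +4 over and over.
Reversing it on uvysqiw: u−5=p, v−10=l, y−4=u, s−5=n, q−10=g, i−4=e, w−5=r.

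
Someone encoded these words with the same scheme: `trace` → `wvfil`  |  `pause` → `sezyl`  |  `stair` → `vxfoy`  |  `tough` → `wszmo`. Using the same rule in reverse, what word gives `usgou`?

robin

The shift increases by 1 at each position, starting from +3: 3, 4, 5, ….
Decoding usgou: u−3=r, s−4=o, g−5=b, o−6=i, u−7=n.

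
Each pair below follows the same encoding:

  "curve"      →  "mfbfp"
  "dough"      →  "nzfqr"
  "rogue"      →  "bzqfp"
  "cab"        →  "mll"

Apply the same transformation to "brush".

lbfcr

The shift depends on letter class: consonant c→m is +10, but vowel u→f is +11. Vowels shift forward by 11 and consonants shift forward by 10.
On brush: b(cons)+10=l, r(cons)+10=b, u(vowel)+11=f, s(cons)+10=c, h(cons)+10=r.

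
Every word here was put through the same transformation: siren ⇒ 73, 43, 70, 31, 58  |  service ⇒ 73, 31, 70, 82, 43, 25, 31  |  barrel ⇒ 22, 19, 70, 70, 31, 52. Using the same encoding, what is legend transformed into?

52, 31, 37, 31, 58, 28

s(#19)→73 and i(#9)→43: differences scale by 3, so n = 3·pos + 16. The formula is n = 3×(alphabet index, a=1) + 16.
On legend: l=12→52, e=5→31, g=7→37, e=5→31, n=14→58, d=4→28.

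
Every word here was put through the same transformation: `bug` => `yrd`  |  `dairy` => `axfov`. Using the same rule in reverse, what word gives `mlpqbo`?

This is a Caesar cipher with shift 23.
Undoing it on mlpqbo: m−23=p, l−23=o, p−23=s, q−23=t, b−23=e, o−23=r.

poster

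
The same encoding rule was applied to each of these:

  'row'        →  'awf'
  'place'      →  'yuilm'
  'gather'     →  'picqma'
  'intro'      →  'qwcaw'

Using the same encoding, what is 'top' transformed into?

The shift depends on letter class: consonant r→a is +9, but vowel o→w is +8. Vowels shift forward by 8 and consonants shift forward by 9.
For top: t(cons)+9=c, o(vowel)+8=w, p(cons)+9=y.

cwy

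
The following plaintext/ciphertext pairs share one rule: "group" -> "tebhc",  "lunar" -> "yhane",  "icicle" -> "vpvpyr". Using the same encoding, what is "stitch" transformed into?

fgvgpu

Compare letters: g→t is +13, r→e is +13, o→b is +13 — a constant shift. Each letter is shifted forward by 13 in the alphabet (a Caesar shift of +13).
Applying it to stitch: s+13=f, t+13=g, i+13=v, t+13=g, c+13=p, h+13=u.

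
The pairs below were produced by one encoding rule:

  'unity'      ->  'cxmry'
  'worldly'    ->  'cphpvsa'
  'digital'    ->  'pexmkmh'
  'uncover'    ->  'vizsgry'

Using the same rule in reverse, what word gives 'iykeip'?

The output letters match the input read backwards, each shifted +4: unity reversed is ytinu. The word is reversed, then every letter is shifted forward by 4.
Reversing it on iykeip: shift back: i−4=e, y−4=u, k−4=g, e−4=a, i−4=e, p−4=l → eugael; then reverse → league.

league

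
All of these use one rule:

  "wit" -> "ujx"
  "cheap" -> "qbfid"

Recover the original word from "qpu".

top

The output letters match the input read backwards, each shifted +1: wit reversed is tiw. Two steps: reverse the string, then apply a Caesar shift of +1.
Reversing it on qpu: shift back: q−1=p, p−1=o, u−1=t → pot; then reverse → top.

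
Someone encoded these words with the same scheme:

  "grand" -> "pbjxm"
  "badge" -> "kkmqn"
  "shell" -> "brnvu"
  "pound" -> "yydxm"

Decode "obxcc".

frost

It's a Vigenère-style cipher with numeric key [9,10]: position i shifts by key[i mod 2].
Undoing it on obxcc: o−9=f, b−10=r, x−9=o, c−10=s, c−9=t.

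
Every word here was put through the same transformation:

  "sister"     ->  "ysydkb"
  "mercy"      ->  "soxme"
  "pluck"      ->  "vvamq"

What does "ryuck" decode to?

loose

Shifts by position in sister: pos 0: s→y (+6), pos 1: i→s (+10), pos 2: s→y (+6), pos 3: t→d (+10) — repeating every 2. It's a Vigenère-style cipher with numeric key [6,10]: position i shifts by key[i mod 2].
Decoding ryuck: r−6=l, y−10=o, u−6=o, c−10=s, k−6=e.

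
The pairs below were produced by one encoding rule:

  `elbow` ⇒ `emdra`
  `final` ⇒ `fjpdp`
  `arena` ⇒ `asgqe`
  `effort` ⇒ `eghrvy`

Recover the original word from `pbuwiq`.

Each letter shifts forward by its position index (0, 1, 2, …) — the shift grows by one for each successive letter.
Decoding pbuwiq: p−0=p, b−1=a, u−2=s, w−3=t, i−4=e, q−5=l.

pastel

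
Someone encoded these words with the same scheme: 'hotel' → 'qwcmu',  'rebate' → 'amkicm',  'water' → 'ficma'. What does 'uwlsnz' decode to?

Shifts by position in hotel: pos 0: h→q (+9), pos 1: o→w (+8), pos 2: t→c (+9), pos 3: e→m (+8) — repeating every 2. It's a Vigenère-style cipher with numeric key [9,8]: position i shifts by key[i mod 2].
Decoding uwlsnz: u−9=l, w−8=o, l−9=c, s−8=k, n−9=e, z−8=r.

locker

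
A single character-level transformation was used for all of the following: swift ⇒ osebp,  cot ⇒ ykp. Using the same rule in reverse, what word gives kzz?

Compare letters: s→o is +22, w→s is +22, i→e is +22 — a constant shift. It's a constant shift of +22 (ROT22).
Decoding kzz: k−22=o, z−22=d, z−22=d.

odd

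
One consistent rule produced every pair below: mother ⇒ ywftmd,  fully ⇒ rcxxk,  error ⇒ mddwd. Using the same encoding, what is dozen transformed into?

The shift depends on letter class: consonant m→y is +12, but vowel o→w is +8. The rule splits by letter class: vowels +8, consonants +12.
For dozen: d(cons)+12=p, o(vowel)+8=w, z(cons)+12=l, e(vowel)+8=m, n(cons)+12=z.

pwlmz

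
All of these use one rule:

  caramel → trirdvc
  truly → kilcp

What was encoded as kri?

tar

Compare letters: c→t is +17, a→r is +17, r→i is +17 — a constant shift. It's a constant shift of +17 (ROT17).
Decoding kri: k−17=t, r−17=a, i−17=r.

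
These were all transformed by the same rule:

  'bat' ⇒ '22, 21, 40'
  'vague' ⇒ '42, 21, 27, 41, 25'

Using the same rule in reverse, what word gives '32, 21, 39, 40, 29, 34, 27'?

b is letter #2 and maps to 22: an offset of 20. The number is (letter's place in the alphabet, a=1) + 20.
Reversing it on 32, 21, 39, 40, 29, 34, 27: 32→(32−20)÷1=12=l, 21→(21−20)÷1=1=a, 39→(39−20)÷1=19=s, 40→(40−20)÷1=20=t, 29→(29−20)÷1=9=i, 34→(34−20)÷1=14=n, 27→(27−20)÷1=7=g.

lasting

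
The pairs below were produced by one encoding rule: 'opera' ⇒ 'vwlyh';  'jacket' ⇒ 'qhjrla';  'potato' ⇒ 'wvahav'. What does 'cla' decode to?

vet

Compare letters: o→v is +7, p→w is +7, e→l is +7 — a constant shift. It's a constant shift of +7 (ROT7).
Decoding cla: c−7=v, l−7=e, a−7=t.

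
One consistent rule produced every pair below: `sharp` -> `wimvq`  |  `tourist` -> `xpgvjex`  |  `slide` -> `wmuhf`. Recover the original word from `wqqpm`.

spell

Shifts by position in sharp: pos 0: s→w (+4), pos 1: h→i (+1), pos 2: a→m (+12), pos 3: r→v (+4), pos 4: p→q (+1) — repeating every 3. The shifts repeat in a cycle of length 3: positions 0,1,… shift by +4, +1, +12, then the pattern repeats.
Reversing it on wqqpm: w−4=s, q−1=p, q−12=e, p−4=l, m−1=l.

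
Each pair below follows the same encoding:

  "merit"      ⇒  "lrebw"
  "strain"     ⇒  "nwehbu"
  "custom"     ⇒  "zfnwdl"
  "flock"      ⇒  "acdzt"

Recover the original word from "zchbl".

m(12)→l(11) and e(4)→r(17) fit y≡9x+7 (mod 26); the inverse of 9 mod 26 is 3. Each letter's alphabet position (a=0..z=25) is mapped through 9·x+7 mod 26 — an affine cipher.
Decoding zchbl: z(25)→3·(25−7)≡2=c; c(2)→3·(2−7)≡11=l; h(7)→3·(7−7)≡0=a; b(1)→3·(1−7)≡8=i; l(11)→3·(11−7)≡12=m (all mod 26).

claim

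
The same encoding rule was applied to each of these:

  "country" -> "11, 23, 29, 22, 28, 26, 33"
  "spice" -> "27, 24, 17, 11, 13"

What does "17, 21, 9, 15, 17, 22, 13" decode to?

imagine

c is letter #3 and maps to 11: an offset of 8. Letters become their 1-based position plus 8 (so a→9, b→10, …).
Decoding 17, 21, 9, 15, 17, 22, 13: 17→(17−8)÷1=9=i, 21→(21−8)÷1=13=m, 9→(9−8)÷1=1=a, 15→(15−8)÷1=7=g, 17→(17−8)÷1=9=i, 22→(22−8)÷1=14=n, 13→(13−8)÷1=5=e.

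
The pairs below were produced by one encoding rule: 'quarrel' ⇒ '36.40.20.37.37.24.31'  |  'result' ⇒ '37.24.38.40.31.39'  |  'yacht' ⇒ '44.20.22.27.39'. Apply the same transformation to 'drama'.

q is letter #17 and maps to 36: an offset of 19. The number is (letter's place in the alphabet, a=1) + 19.
For drama: d=4→23, r=18→37, a=1→20, m=13→32, a=1→20.

23.37.20.32.20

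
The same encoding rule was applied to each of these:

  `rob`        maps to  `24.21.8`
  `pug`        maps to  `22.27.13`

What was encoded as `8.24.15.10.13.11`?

bridge

r is letter #18 and maps to 24: an offset of 6. Letters become their 1-based position plus 6 (so a→7, b→8, …).
Undoing it on 8.24.15.10.13.11: 8→(8−6)÷1=2=b, 24→(24−6)÷1=18=r, 15→(15−6)÷1=9=i, 10→(10−6)÷1=4=d, 13→(13−6)÷1=7=g, 11→(11−6)÷1=5=e.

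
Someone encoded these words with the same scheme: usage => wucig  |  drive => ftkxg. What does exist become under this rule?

gzkuv

Compare letters: u→w is +2, s→u is +2, a→c is +2 — a constant shift. Each letter is shifted forward by 2 in the alphabet (a Caesar shift of +2).
On exist: e+2=g, x+2=z, i+2=k, s+2=u, t+2=v.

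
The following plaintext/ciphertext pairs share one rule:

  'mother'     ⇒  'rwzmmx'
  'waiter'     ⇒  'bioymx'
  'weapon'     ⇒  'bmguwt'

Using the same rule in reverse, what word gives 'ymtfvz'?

tenant

It's a Vigenère-style cipher with numeric key [5,8,6]: position i shifts by key[i mod 3].
Reversing it on ymtfvz: y−5=t, m−8=e, t−6=n, f−5=a, v−8=n, z−6=t.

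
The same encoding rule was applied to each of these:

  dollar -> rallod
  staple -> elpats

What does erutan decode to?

nature

The output letters match the input read backwards: dollar reversed is rallod. It's just the letters in reverse order.
Reversing it on erutan: then reverse → nature.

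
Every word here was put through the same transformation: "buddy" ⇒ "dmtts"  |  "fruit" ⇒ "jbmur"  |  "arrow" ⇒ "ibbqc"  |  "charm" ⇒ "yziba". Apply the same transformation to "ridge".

b(1)→d(3) and u(20)→m(12) fit y≡21x+8 (mod 26); the inverse of 21 mod 26 is 5. This is an affine cipher: with a=0,…,z=25, each position x becomes (21x+8) mod 26.
Applying it to ridge: r(17)→21·17+8≡1=b; i(8)→21·8+8≡20=u; d(3)→21·3+8≡19=t; g(6)→21·6+8≡4=e; e(4)→21·4+8≡14=o (all mod 26).

buteo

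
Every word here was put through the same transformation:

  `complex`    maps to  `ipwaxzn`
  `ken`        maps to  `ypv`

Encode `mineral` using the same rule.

wlcpytx

The output letters match the input read backwards, each shifted +11: complex reversed is xelpmoc. Two steps: reverse the string, then apply a Caesar shift of +11.
On mineral: reverse → larenim; then shift: l+11=w, a+11=l, r+11=c, e+11=p, n+11=y, i+11=t, m+11=x.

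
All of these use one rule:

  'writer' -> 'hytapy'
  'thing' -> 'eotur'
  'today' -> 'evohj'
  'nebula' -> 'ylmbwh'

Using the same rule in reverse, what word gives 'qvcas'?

It's a Vigenère-style cipher with numeric key [11,7]: position i shifts by key[i mod 2].
Undoing it on qvcas: q−11=f, v−7=o, c−11=r, a−7=t, s−11=h.

forth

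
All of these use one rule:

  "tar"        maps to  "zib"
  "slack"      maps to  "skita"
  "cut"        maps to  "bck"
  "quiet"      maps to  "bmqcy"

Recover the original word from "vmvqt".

The output letters match the input read backwards, each shifted +8: tar reversed is rat. The word is reversed, then every letter is shifted forward by 8.
Undoing it on vmvqt: shift back: v−8=n, m−8=e, v−8=n, q−8=i, t−8=l → nenil; then reverse → linen.

linen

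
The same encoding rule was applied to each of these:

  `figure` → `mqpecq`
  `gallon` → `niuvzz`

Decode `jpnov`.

In figure: f→m is +7, i→q is +8, g→p is +9, u→e is +10 — the shift increases by 1 each position. The shift increases by 1 at each position, starting from +7: 7, 8, 9, ….
Reversing it on jpnov: j−7=c, p−8=h, n−9=e, o−10=e, v−11=k.

cheek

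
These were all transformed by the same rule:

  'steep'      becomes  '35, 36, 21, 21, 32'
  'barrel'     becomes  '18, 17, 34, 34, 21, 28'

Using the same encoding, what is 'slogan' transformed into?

35, 28, 31, 23, 17, 30

s is letter #19 and maps to 35: an offset of 16. The number is (letter's place in the alphabet, a=1) + 16.
Applying it to slogan: s=19→35, l=12→28, o=15→31, g=7→23, a=1→17, n=14→30.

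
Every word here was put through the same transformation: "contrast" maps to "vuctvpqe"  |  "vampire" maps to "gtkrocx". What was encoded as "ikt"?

The output letters match the input read backwards, each shifted +2: contrast reversed is tsartnoc. The word is reversed, then every letter is shifted forward by 2.
Decoding ikt: shift back: i−2=g, k−2=i, t−2=r → gir; then reverse → rig.

rig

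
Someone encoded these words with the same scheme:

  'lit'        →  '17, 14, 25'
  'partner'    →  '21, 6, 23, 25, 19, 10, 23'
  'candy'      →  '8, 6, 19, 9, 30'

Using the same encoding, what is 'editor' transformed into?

10, 9, 14, 25, 20, 23

The number is (letter's place in the alphabet, a=1) + 5.
On editor: e=5→10, d=4→9, i=9→14, t=20→25, o=15→20, r=18→23.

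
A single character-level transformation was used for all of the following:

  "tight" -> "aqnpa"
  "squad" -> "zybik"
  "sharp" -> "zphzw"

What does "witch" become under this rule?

dqako

Shifts by position in tight: pos 0: t→a (+7), pos 1: i→q (+8), pos 2: g→n (+7), pos 3: h→p (+8) — repeating every 2. A repeating key of period 2 is used — shifts +7, +8 over and over.
On witch: w+7=d, i+8=q, t+7=a, c+8=k, h+7=o.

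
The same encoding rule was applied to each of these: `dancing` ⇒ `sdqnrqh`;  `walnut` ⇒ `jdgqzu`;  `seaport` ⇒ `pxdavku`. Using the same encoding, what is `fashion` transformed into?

d(3)→s(18) and a(0)→d(3) fit y≡5x+3 (mod 26); the inverse of 5 mod 26 is 21. Each letter's alphabet position (a=0..z=25) is mapped through 5·x+3 mod 26 — an affine cipher.
On fashion: f(5)→5·5+3≡2=c; a(0)→5·0+3≡3=d; s(18)→5·18+3≡15=p; h(7)→5·7+3≡12=m; i(8)→5·8+3≡17=r; o(14)→5·14+3≡21=v; n(13)→5·13+3≡16=q (all mod 26).

cdpmrvq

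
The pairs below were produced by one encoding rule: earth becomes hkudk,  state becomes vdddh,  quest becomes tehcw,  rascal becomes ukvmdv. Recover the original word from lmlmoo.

icicle

A repeating key of period 2 is used — shifts +3, +10 over and over.
Undoing it on lmlmoo: l−3=i, m−10=c, l−3=i, m−10=c, o−3=l, o−10=e.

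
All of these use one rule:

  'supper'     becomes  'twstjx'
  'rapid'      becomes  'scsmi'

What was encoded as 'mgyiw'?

In supper: s→t is +1, u→w is +2, p→s is +3, p→t is +4 — the shift increases by 1 each position. Letter i (0-indexed) is shifted by i+1, so successive shifts are 1, 2, 3, ….
Undoing it on mgyiw: m−1=l, g−2=e, y−3=v, i−4=e, w−5=r.

lever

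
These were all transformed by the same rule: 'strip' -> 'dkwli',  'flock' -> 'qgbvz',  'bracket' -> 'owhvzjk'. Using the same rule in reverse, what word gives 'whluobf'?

rainbow

s(18)→d(3) and t(19)→k(10) fit y≡7x+7 (mod 26); the inverse of 7 mod 26 is 15. Each letter's alphabet position (a=0..z=25) is mapped through 7·x+7 mod 26 — an affine cipher.
Undoing it on whluobf: w(22)→15·(22−7)≡17=r; h(7)→15·(7−7)≡0=a; l(11)→15·(11−7)≡8=i; u(20)→15·(20−7)≡13=n; o(14)→15·(14−7)≡1=b; b(1)→15·(1−7)≡14=o; f(5)→15·(5−7)≡22=w (all mod 26).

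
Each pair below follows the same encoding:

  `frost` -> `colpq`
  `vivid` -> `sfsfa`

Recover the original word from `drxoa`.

Compare letters: f→c is +23, r→o is +23, o→l is +23 — a constant shift. This is a Caesar cipher with shift 23.
Decoding drxoa: d−23=g, r−23=u, x−23=a, o−23=r, a−23=d.

guard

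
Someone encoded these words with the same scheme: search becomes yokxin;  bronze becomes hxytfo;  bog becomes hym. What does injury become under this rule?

stpexe

The shift depends on letter class: consonant s→y is +6, but vowel e→o is +10. Two shifts are in play — +10 for a/e/i/o/u, +6 for every other letter.
On injury: i(vowel)+10=s, n(cons)+6=t, j(cons)+6=p, u(vowel)+10=e, r(cons)+6=x, y(cons)+6=e.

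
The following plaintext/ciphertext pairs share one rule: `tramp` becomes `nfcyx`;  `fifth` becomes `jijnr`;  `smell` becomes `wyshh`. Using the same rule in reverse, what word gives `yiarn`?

Treating letters as 0–25, the rule is x ↦ 17x + 2 (mod 26).
Undoing it on yiarn: y(24)→23·(24−2)≡12=m; i(8)→23·(8−2)≡8=i; a(0)→23·(0−2)≡6=g; r(17)→23·(17−2)≡7=h; n(13)→23·(13−2)≡19=t (all mod 26).

might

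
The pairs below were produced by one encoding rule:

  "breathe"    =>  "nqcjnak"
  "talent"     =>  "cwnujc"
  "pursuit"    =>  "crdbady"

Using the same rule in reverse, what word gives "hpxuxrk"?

biology

The word is reversed, then every letter is shifted forward by 9.
Reversing it on hpxuxrk: shift back: h−9=y, p−9=g, x−9=o, u−9=l, x−9=o, r−9=i, k−9=b → ygoloib; then reverse → biology.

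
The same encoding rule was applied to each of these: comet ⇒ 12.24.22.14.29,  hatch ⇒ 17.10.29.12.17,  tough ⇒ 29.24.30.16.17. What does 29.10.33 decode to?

c is letter #3 and maps to 12: an offset of 9. Letters become their 1-based position plus 9 (so a→10, b→11, …).
Reversing it on 29.10.33: 29→(29−9)÷1=20=t, 10→(10−9)÷1=1=a, 33→(33−9)÷1=24=x.

tax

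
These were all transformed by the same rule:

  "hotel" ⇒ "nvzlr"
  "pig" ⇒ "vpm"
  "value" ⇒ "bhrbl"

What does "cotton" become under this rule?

ivzzvt

The shift depends on letter class: consonant h→n is +6, but vowel o→v is +7. Vowels shift forward by 7 and consonants shift forward by 6.
Applying it to cotton: c(cons)+6=i, o(vowel)+7=v, t(cons)+6=z, t(cons)+6=z, o(vowel)+7=v, n(cons)+6=t.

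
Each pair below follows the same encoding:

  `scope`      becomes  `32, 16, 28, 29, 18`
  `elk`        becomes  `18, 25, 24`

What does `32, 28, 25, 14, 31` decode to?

solar

Each letter is replaced by its alphabet position (a=1..z=26) + 13.
Decoding 32, 28, 25, 14, 31: 32→(32−13)÷1=19=s, 28→(28−13)÷1=15=o, 25→(25−13)÷1=12=l, 14→(14−13)÷1=1=a, 31→(31−13)÷1=18=r.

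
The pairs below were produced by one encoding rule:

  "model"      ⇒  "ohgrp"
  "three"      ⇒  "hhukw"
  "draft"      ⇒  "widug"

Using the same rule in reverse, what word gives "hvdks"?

phase

Read the word backwards and shift each letter +3.
Undoing it on hvdks: shift back: h−3=e, v−3=s, d−3=a, k−3=h, s−3=p → esahp; then reverse → phase.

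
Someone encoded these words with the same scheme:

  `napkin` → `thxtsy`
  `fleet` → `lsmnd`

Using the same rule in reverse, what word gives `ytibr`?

smash

The shift increases by 1 at each position, starting from +6: 6, 7, 8, ….
Decoding ytibr: y−6=s, t−7=m, i−8=a, b−9=s, r−10=h.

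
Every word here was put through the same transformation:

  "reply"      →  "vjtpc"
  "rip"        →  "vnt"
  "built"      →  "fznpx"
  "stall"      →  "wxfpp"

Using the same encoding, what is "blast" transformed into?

fpfwx

The shift depends on letter class: consonant r→v is +4, but vowel e→j is +5. The rule splits by letter class: vowels +5, consonants +4.
For blast: b(cons)+4=f, l(cons)+4=p, a(vowel)+5=f, s(cons)+4=w, t(cons)+4=x.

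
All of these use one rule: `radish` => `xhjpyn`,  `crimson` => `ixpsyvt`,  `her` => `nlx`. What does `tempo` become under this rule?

The shift depends on letter class: consonant r→x is +6, but vowel a→h is +7. The rule splits by letter class: vowels +7, consonants +6.
For tempo: t(cons)+6=z, e(vowel)+7=l, m(cons)+6=s, p(cons)+6=v, o(vowel)+7=v.

zlsvv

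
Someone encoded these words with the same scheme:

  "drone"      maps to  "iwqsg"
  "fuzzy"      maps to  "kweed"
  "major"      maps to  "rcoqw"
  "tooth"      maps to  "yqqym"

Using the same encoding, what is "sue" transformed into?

xwg

The shift depends on letter class: consonant d→i is +5, but vowel o→q is +2. Two shifts are in play — +2 for a/e/i/o/u, +5 for every other letter.
Applying it to sue: s(cons)+5=x, u(vowel)+2=w, e(vowel)+2=g.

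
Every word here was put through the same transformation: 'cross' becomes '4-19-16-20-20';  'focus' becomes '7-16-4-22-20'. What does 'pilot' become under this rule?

17-10-13-16-21

c is letter #3 and maps to 4: an offset of 1. The number is (letter's place in the alphabet, a=1) + 1.
For pilot: p=16→17, i=9→10, l=12→13, o=15→16, t=20→21.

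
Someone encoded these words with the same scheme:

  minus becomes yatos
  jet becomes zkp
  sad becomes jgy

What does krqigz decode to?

tackle

Two steps: reverse the string, then apply a Caesar shift of +6.
Undoing it on krqigz: shift back: k−6=e, r−6=l, q−6=k, i−6=c, g−6=a, z−6=t → elkcat; then reverse → tackle.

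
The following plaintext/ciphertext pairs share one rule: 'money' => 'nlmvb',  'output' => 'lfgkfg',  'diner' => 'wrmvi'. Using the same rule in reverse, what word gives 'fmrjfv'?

Each pair mirrors across the alphabet (m↔n, o↔l, n↔m): positions sum to 25. Letters are reflected about the middle of the alphabet (position → 25−position): Atbash.
Undoing it on fmrjfv: f↔u, m↔n, r↔i, j↔q, f↔u, v↔e.

unique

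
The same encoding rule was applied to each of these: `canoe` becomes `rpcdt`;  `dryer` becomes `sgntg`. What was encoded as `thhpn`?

Compare letters: c→r is +15, a→p is +15, n→c is +15 — a constant shift. Each letter is shifted forward by 15 in the alphabet (a Caesar shift of +15).
Reversing it on thhpn: t−15=e, h−15=s, h−15=s, p−15=a, n−15=y.

essay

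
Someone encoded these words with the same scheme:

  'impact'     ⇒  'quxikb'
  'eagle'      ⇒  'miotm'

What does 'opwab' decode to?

ghost

Compare letters: i→q is +8, m→u is +8, p→x is +8 — a constant shift. Every letter moves 8 places later in the alphabet, wrapping around z→a.
Decoding opwab: o−8=g, p−8=h, w−8=o, a−8=s, b−8=t.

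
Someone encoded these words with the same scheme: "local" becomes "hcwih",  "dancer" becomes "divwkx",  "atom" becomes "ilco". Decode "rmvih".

l(11)→h(7) and o(14)→c(2) fit y≡7x+8 (mod 26); the inverse of 7 mod 26 is 15. This is an affine cipher: with a=0,…,z=25, each position x becomes (7x+8) mod 26.
Reversing it on rmvih: r(17)→15·(17−8)≡5=f; m(12)→15·(12−8)≡8=i; v(21)→15·(21−8)≡13=n; i(8)→15·(8−8)≡0=a; h(7)→15·(7−8)≡11=l (all mod 26).

final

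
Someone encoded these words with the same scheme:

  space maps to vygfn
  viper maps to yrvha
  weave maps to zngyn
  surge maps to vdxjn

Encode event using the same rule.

hekqc

Shifts by position in space: pos 0: s→v (+3), pos 1: p→y (+9), pos 2: a→g (+6), pos 3: c→f (+3), pos 4: e→n (+9) — repeating every 3. A repeating key of period 3 is used — shifts +3, +9, +6 over and over.
On event: e+3=h, v+9=e, e+6=k, n+3=q, t+9=c.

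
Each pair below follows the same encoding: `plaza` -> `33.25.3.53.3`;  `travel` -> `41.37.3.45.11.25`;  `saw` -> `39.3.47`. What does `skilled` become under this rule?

p(#16)→33 and l(#12)→25: differences scale by 2, so n = 2·pos + 1. The formula is n = 2×(alphabet index, a=1) + 1.
For skilled: s=19→39, k=11→23, i=9→19, l=12→25, l=12→25, e=5→11, d=4→9.

39.23.19.25.25.11.9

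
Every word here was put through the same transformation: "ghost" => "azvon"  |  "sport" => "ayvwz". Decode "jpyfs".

The output letters match the input read backwards, each shifted +7: ghost reversed is tsohg. Two steps: reverse the string, then apply a Caesar shift of +7.
Decoding jpyfs: shift back: j−7=c, p−7=i, y−7=r, f−7=y, s−7=l → ciryl; then reverse → lyric.

lyric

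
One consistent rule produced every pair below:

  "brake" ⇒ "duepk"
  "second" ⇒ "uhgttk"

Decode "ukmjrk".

Each letter shifts forward by (position + 2), i.e. 2, 3, 4, … — the shift grows by one for each successive letter.
Decoding ukmjrk: u−2=s, k−3=h, m−4=i, j−5=e, r−6=l, k−7=d.

shield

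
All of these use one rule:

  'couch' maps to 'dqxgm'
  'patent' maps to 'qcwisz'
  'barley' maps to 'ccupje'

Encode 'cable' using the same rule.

dcepj

Each letter shifts forward by (position + 1), i.e. 1, 2, 3, … — the shift grows by one for each successive letter.
On cable: c+1=d, a+2=c, b+3=e, l+4=p, e+5=j.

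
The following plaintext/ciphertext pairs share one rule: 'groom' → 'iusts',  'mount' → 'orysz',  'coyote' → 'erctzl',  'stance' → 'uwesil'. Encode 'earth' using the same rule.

In groom: g→i is +2, r→u is +3, o→s is +4, o→t is +5 — the shift increases by 1 each position. Each letter shifts forward by (position + 2), i.e. 2, 3, 4, … — the shift grows by one for each successive letter.
For earth: e+2=g, a+3=d, r+4=v, t+5=y, h+6=n.

gdvyn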